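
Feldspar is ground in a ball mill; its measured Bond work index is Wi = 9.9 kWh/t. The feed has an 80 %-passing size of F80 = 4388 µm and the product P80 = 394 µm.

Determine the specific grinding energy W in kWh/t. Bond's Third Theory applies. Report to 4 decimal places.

W_Bond = 10·Wi·(1/√P₈₀ − 1/√F₈₀)
1/√394 = 0.050379;  1/√4388 = 0.015096
W = 10·9.9·(0.050379 − 0.015096) = 3.4930 kWh/t

W = 3.4930 kWh/t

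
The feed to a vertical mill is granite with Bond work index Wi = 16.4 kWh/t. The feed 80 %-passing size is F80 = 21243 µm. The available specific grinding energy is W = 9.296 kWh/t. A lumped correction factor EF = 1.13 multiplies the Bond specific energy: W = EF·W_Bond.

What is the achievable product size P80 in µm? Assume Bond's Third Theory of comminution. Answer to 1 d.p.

P80 = 307.5 µm

W = 10 Wi (1/√P80 − 1/√F80)  [Bond]
W_Bond = W / EF = 9.296 / 1.13 = 8.2265 kWh/t
⇒ 1/√P80 = W_Bond/(10 Wi) + 1/√F80
  = 8.2265/(10·16.4) + 1/√21243 = 0.050162 + 0.006861 = 0.057023
P80 = (1/0.057023)² = 17.5368² = 307.54 µm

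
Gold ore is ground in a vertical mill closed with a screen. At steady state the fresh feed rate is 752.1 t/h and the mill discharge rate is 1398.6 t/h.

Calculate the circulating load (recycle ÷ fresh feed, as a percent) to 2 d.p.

CL = 85.96 %

Steady state: M = F + R.
R = M − F = 1398.6 − 752.1 = 646.5 t/h
CL = 100·R/F = 100·646.5/752.1 = 85.96 %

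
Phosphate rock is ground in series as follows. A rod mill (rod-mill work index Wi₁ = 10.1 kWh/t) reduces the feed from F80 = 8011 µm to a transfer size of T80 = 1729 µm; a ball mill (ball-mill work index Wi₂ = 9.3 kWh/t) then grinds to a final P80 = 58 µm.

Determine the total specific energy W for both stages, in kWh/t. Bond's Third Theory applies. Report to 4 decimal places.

W = 10·Wi·[P80^(−½) − F80^(−½)]
Stage 1 (8011→1729 µm, Wi₁=10.1): W₁ = 10·10.1·(0.024049 − 0.011173) = 1.3005 kWh/t
Stage 2 (1729→58 µm, Wi₂=9.3): W₂ = 10·9.3·(0.131306 − 0.024049) = 9.9749 kWh/t
W = W₁ + W₂ = 1.3005 + 9.9749 = 11.2755 kWh/t

W = 11.2755 kWh/t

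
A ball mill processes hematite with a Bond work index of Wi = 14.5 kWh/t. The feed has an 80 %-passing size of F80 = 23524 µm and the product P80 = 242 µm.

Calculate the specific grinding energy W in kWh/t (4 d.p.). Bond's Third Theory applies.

W = 8.3756 kWh/t

Bond: W = 10·Wi·(1/√P80 − 1/√F80)
1/√242 = 0.064282;  1/√23524 = 0.006520
W = 10·14.5·(0.064282 − 0.006520) = 8.3756 kWh/t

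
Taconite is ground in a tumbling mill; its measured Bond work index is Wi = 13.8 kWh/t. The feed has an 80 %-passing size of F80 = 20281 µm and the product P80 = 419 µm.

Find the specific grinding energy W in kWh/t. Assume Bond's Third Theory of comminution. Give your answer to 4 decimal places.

W = 5.7727 kWh/t

W = 10 Wi (1/√P80 − 1/√F80)  [Bond]
1/√419 = 0.048853;  1/√20281 = 0.007022
W = 10·13.8·(0.048853 − 0.007022) = 5.7727 kWh/t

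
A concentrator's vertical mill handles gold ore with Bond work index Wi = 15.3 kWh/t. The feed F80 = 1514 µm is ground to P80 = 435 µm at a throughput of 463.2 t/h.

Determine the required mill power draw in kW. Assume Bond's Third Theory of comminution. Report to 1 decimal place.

P = 1576.6 kW

W_Bond = 10·Wi·(1/√P₈₀ − 1/√F₈₀)
W = 10·15.3·(1/√435 − 1/√1514) = 10·15.3·(0.022246) = 3.4037 kWh/t
Power = W × throughput = 3.4037 kWh/t × 463.2 t/h = 1576.6 kW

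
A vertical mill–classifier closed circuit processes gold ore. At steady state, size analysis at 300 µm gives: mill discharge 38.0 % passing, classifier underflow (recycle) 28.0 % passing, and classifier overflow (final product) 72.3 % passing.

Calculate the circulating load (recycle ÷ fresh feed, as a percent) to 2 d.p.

Let r = R/F. Size balance at 300 µm:
(1+r)d = ru + o → r = (o−d)/(d−u)
r = (72.3 − 38.0)/(38.0 − 28.0) = 34.3/10.0 = 3.4300
CL = 100·r = 343.00 %

CL = 343.00 %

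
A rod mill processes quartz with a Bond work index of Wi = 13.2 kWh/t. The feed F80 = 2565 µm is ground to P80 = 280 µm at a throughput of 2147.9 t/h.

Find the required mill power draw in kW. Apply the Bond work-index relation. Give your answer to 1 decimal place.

Bond:  W = 10 Wi (1/√P − 1/√F)
W = 10·13.2·(1/√280 − 1/√2565) = 10·13.2·(0.040016) = 5.2822 kWh/t
Mill draw = 5.2822 × 2147.9 = 11345.6 kW

P = 11345.6 kW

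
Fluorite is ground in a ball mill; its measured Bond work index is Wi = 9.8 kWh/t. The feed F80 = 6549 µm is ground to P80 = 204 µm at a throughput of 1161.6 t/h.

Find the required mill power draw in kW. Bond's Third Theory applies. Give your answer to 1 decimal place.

P = 6563.5 kW

Bond:  W = 10 Wi (1/√P − 1/√F)
W = 10·9.8·(1/√204 − 1/√6549) = 10·9.8·(0.057657) = 5.6504 kWh/t
P = W·T = 5.6504·1161.6 = 6563.5 kW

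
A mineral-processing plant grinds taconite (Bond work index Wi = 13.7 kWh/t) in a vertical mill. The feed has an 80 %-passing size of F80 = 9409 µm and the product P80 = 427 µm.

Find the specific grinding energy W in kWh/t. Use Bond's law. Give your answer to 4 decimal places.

W_Bond = 10·Wi·(1/√P₈₀ − 1/√F₈₀)
1/√427 = 0.048393;  1/√9409 = 0.010309
W = 10·13.7·(0.048393 − 0.010309) = 5.2175 kWh/t

W = 5.2175 kWh/t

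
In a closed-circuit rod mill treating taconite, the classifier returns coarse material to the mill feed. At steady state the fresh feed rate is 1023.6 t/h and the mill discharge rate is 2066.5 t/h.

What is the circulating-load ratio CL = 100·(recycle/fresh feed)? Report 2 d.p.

M = F + R at steady state, so:
R = M − F = 2066.5 − 1023.6 = 1042.9 t/h
CL = 100·R/F = 100·1042.9/1023.6 = 101.89 %

CL = 101.89 %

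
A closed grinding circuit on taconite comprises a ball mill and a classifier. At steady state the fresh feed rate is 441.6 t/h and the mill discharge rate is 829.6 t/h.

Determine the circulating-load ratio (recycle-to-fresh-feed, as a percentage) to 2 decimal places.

M = F + R at steady state, so:
R = M − F = 829.6 − 441.6 = 388.0 t/h
CL = 100·R/F = 100·388.0/441.6 = 87.86 %

CL = 87.86 %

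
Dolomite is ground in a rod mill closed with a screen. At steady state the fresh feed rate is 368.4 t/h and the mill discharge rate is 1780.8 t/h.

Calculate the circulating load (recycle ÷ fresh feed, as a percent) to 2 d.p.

Discharge = new feed + return, hence
R = M − F = 1780.8 − 368.4 = 1412.4 t/h
CL = 100·R/F = 100·1412.4/368.4 = 383.39 %

CL = 383.39 %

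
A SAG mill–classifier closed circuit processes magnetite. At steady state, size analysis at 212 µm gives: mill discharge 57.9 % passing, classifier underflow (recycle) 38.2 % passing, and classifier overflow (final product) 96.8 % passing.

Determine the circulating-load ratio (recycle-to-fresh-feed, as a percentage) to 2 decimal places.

CL = 197.46 %

Let r = R/F. Size balance at 212 µm:
d + r·d = r·u + o → r(d−u) = o−d
r = (96.8 − 57.9)/(57.9 − 38.2) = 38.9/19.7 = 1.9746
CL = 100·r = 197.46 %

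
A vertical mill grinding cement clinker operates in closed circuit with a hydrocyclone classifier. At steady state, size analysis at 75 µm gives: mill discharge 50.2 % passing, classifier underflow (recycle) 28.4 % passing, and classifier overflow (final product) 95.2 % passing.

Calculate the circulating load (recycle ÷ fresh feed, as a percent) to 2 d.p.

CL = 206.42 %

Mass balance on the −75 µm fraction:
Fd + Rd = Ru + Fo ⇒ R/F = (o−d)/(d−u)
r = (95.2 − 50.2)/(50.2 − 28.4) = 45.0/21.8 = 2.0642
CL = 100·r = 206.42 %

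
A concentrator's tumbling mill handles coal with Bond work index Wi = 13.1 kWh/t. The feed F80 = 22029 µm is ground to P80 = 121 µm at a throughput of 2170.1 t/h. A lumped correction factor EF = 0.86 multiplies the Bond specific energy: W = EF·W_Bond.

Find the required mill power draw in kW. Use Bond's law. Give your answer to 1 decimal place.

W = 10 Wi (1/√P80 − 1/√F80)  [Bond]
W = 10·13.1·(1/√121 − 1/√22029) = 10·13.1·(0.084172) = 11.0265 kWh/t
Apply correction: 11.0265 × 0.86 = 9.4828 kWh/t
P = W·T = 9.4828·2170.1 = 20578.5 kW

P = 20578.5 kW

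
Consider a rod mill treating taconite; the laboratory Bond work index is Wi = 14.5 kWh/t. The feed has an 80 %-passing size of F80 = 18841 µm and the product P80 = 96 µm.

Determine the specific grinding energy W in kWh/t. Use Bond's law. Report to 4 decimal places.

W = 13.7426 kWh/t

W = 10·Wi·[P80^(−½) − F80^(−½)]
1/√96 = 0.102062;  1/√18841 = 0.007285
W = 10·14.5·(0.102062 − 0.007285) = 13.7426 kWh/t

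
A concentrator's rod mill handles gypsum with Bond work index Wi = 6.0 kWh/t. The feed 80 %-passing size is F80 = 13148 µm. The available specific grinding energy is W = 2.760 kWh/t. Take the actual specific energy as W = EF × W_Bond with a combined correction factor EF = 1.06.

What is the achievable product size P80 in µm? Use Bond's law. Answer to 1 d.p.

P80 = 368.2 µm

W = 10·Wi·[P80^(−½) − F80^(−½)]
W_Bond = W / EF = 2.760 / 1.06 = 2.6038 kWh/t
1/√P80 = 1/√F80 + W_Bond/(10·Wi)
  = 2.6038/(10·6.0) + 1/√13148 = 0.043396 + 0.008721 = 0.052117
P80 = (1/0.052117)² = 19.1875² = 368.16 µm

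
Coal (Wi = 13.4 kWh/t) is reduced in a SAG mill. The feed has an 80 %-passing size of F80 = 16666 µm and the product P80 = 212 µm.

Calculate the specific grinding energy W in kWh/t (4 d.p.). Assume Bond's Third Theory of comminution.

W = 8.1652 kWh/t

W = 10 Wi (P80^-0.5 − F80^-0.5)
1/√212 = 0.068680;  1/√16666 = 0.007746
W = 10·13.4·(0.068680 − 0.007746) = 8.1652 kWh/t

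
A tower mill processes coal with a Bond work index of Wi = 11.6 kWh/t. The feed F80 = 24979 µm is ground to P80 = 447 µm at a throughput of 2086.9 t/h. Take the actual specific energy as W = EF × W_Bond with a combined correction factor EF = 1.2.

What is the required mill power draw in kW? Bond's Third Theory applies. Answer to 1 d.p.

P = 11902.0 kW

W = 10 Wi / √P80 − 10 Wi / √F80
W = 10·11.6·(1/√447 − 1/√24979) = 10·11.6·(0.040971) = 4.7527 kWh/t
W_actual = 1.2 × 4.7527 = 5.7032 kWh/t
Power = W × throughput = 5.7032 kWh/t × 2086.9 t/h = 11902.0 kW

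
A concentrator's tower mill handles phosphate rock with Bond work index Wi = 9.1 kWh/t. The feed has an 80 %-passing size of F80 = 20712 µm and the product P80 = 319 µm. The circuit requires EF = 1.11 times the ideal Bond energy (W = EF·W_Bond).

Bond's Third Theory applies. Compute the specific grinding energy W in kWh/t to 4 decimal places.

Bond: W = 10·Wi·(1/√P80 − 1/√F80)
1/√319 = 0.055989;  1/√20712 = 0.006948
W = 10·9.1·(0.055989 − 0.006948) = 4.4627 kWh/t
With EF = 1.11: W = 4.4627·1.11 = 4.9536 kWh/t

W = 4.9536 kWh/t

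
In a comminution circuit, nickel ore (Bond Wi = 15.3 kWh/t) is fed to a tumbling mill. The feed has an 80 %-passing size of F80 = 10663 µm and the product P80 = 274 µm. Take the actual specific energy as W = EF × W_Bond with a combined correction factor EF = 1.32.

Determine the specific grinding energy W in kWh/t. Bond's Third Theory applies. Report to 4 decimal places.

W = 10 Wi / √P80 − 10 Wi / √F80
1/√274 = 0.060412;  1/√10663 = 0.009684
W = 10·15.3·(0.060412 − 0.009684) = 7.7614 kWh/t
Apply correction: 7.7614 × 1.32 = 10.2450 kWh/t

W = 10.2450 kWh/t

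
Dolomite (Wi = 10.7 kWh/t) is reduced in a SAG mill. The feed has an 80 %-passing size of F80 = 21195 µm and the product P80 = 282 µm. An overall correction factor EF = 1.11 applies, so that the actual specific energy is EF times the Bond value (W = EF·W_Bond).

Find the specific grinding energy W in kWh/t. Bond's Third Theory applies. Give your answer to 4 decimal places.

Bond: W = 10·Wi·(1/√P80 − 1/√F80)
1/√282 = 0.059549;  1/√21195 = 0.006869
W = 10·10.7·(0.059549 − 0.006869) = 5.6368 kWh/t
Apply correction: 5.6368 × 1.11 = 6.2568 kWh/t

W = 6.2568 kWh/t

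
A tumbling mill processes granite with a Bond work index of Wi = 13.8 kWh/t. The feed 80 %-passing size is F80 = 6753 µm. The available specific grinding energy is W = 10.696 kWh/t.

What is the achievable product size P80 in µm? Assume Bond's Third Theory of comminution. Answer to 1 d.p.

P80 = 124.4 µm

Bond: W = 10·Wi·(1/√P80 − 1/√F80)
P80^(−½) = W/(10 Wi) + F80^(−½)
  = 10.6960/(10·13.8) + 1/√6753 = 0.077507 + 0.012169 = 0.089676
P80 = (1/0.089676)² = 11.1512² = 124.35 µm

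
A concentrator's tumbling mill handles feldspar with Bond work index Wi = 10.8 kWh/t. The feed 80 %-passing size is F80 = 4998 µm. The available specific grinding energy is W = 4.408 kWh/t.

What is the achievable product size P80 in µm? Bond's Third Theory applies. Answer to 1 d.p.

W = 10 Wi (1/√P80 − 1/√F80)  [Bond]
⇒ 1/√P80 = W/(10·Wi) + 1/√F80
  = 4.4080/(10·10.8) + 1/√4998 = 0.040815 + 0.014145 = 0.054960
P80 = (1/0.054960)² = 18.1951² = 331.06 µm

P80 = 331.1 µm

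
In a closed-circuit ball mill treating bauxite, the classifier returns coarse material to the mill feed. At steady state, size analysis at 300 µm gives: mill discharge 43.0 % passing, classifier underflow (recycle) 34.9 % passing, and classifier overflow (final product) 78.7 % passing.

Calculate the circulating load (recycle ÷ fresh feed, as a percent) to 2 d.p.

CL = 440.74 %

Classifier node, passing 300 µm:
(1+r)d = ru + o → r = (o−d)/(d−u)
r = (78.7 − 43.0)/(43.0 − 34.9) = 35.7/8.1 = 4.4074
CL = 100·r = 440.74 %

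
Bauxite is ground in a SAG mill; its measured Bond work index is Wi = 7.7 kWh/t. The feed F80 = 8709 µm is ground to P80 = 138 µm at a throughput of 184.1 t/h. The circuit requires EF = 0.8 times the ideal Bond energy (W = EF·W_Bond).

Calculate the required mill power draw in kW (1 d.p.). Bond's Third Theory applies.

P = 843.9 kW

W = 10·Wi·[P80^(−½) − F80^(−½)]
W = 10·7.7·(1/√138 − 1/√8709) = 10·7.7·(0.074410) = 5.7296 kWh/t
Corrected W = EF·W_Bond = 0.8·5.7296 = 4.5837 kWh/t
P = W·T = 4.5837·184.1 = 843.9 kW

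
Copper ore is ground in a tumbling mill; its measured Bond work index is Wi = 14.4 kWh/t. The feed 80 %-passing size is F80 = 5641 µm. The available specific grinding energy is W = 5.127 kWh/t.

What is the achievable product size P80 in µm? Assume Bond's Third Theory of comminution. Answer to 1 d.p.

W = 10 Wi / √P80 − 10 Wi / √F80
⇒ 1/√P80 = W/(10 Wi) + 1/√F80
  = 5.1270/(10·14.4) + 1/√5641 = 0.035604 + 0.013314 = 0.048919
P80 = (1/0.048919)² = 20.4421² = 417.88 µm

P80 = 417.9 µm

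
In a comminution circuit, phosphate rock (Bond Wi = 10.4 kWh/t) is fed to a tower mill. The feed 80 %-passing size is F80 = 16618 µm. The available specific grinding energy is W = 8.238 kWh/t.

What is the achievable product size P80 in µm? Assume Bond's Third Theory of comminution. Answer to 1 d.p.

P80 = 132.2 µm

W_Bond = 10·Wi·(1/√P₈₀ − 1/√F₈₀)
⇒ 1/√P80 = W/(10 Wi) + 1/√F80
  = 8.2380/(10·10.4) + 1/√16618 = 0.079212 + 0.007757 = 0.086969
P80 = (1/0.086969)² = 11.4984² = 132.21 µm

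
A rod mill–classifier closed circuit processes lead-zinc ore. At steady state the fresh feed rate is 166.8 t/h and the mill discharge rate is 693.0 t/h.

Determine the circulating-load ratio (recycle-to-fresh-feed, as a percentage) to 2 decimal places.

CL = 315.47 %

Discharge = new feed + return, hence
R = M − F = 693.0 − 166.8 = 526.2 t/h
CL = 100·R/F = 100·526.2/166.8 = 315.47 %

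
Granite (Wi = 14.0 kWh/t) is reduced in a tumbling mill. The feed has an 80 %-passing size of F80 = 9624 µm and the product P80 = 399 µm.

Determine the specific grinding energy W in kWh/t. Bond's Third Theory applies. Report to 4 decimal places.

W = 10 Wi (1/√P80 − 1/√F80)  [Bond]
1/√399 = 0.050063;  1/√9624 = 0.010193
W = 10·14.0·(0.050063 − 0.010193) = 5.5817 kWh/t

W = 5.5817 kWh/t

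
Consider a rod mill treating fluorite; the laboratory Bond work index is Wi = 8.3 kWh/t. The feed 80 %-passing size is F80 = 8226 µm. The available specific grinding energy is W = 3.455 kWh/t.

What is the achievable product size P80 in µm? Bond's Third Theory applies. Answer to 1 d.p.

P80 = 360.7 µm

W = 10·Wi·(P80^(-½) − F80^(-½))
P80^(−½) = W/(10 Wi) + F80^(−½)
  = 3.4550/(10·8.3) + 1/√8226 = 0.041627 + 0.011026 = 0.052652
P80 = (1/0.052652)² = 18.9926² = 360.72 µm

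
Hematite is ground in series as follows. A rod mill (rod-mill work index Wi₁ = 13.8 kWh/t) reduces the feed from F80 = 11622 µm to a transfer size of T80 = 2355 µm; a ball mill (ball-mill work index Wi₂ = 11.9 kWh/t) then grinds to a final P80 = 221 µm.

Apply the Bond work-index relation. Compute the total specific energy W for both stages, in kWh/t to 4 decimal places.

W_Bond = 10·Wi·(1/√P₈₀ − 1/√F₈₀)
Stage 1 (11622→2355 µm, Wi₁=13.8): W₁ = 10·13.8·(0.020607 − 0.009276) = 1.5636 kWh/t
Stage 2 (2355→221 µm, Wi₂=11.9): W₂ = 10·11.9·(0.067267 − 0.020607) = 5.5526 kWh/t
W = W₁ + W₂ = 1.5636 + 5.5526 = 7.1162 kWh/t

W = 7.1162 kWh/t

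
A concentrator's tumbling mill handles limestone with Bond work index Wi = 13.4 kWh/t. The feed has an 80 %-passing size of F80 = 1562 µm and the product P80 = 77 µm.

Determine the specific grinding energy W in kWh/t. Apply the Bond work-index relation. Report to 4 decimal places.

W = 11.8802 kWh/t

W = 10·Wi·(P80^(-½) − F80^(-½))
1/√77 = 0.113961;  1/√1562 = 0.025302
W = 10·13.4·(0.113961 − 0.025302) = 11.8802 kWh/t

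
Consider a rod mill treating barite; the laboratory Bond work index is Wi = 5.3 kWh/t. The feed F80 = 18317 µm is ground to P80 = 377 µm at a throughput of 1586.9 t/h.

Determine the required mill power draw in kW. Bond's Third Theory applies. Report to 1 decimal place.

P = 3710.2 kW

W = 10 Wi (1/√P80 − 1/√F80)  [Bond]
W = 10·5.3·(1/√377 − 1/√18317) = 10·5.3·(0.044114) = 2.3380 kWh/t
Power = W × throughput = 2.3380 kWh/t × 1586.9 t/h = 3710.2 kW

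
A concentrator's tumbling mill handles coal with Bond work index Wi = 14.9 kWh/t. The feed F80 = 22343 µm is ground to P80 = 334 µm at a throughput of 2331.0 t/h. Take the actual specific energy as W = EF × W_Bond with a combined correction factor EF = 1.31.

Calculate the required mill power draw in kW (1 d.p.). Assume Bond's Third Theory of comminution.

P = 21851.9 kW

W = 10·Wi·(P80^(-½) − F80^(-½))
W = 10·14.9·(1/√334 − 1/√22343) = 10·14.9·(0.048028) = 7.1561 kWh/t
With EF = 1.31: W = 7.1561·1.31 = 9.3745 kWh/t
Mill draw = 9.3745 × 2331.0 = 21851.9 kW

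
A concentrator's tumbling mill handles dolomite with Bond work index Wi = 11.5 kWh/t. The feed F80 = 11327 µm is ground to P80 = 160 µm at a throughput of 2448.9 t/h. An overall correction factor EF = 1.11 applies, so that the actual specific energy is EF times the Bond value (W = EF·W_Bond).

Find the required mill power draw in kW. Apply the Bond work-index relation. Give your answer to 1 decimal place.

P = 21776.2 kW

W = 10·Wi·(P80^(-½) − F80^(-½))
W = 10·11.5·(1/√160 − 1/√11327) = 10·11.5·(0.069661) = 8.0110 kWh/t
Corrected W = EF·W_Bond = 1.11·8.0110 = 8.8922 kWh/t
P_mill = W·ṁ = 8.8922·2448.9 = 21776.2 kW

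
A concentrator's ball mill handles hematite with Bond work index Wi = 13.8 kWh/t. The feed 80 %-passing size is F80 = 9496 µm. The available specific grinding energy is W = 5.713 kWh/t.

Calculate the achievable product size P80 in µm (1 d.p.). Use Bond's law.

Bond:  W = 10 Wi (1/√P − 1/√F)
P80^(−½) = W/(10 Wi) + F80^(−½)
  = 5.7130/(10·13.8) + 1/√9496 = 0.041399 + 0.010262 = 0.051660
P80 = (1/0.051660)² = 19.3572² = 374.70 µm

P80 = 374.7 µm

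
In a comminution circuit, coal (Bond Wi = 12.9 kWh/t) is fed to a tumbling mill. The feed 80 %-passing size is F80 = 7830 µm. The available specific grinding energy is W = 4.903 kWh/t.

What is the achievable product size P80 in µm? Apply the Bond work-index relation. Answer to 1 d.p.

W = 10 Wi / √P80 − 10 Wi / √F80
P80^(−½) = W/(10 Wi) + F80^(−½)
  = 4.9030/(10·12.9) + 1/√7830 = 0.038008 + 0.011301 = 0.049309
P80 = (1/0.049309)² = 20.2804² = 411.29 µm

P80 = 411.3 µm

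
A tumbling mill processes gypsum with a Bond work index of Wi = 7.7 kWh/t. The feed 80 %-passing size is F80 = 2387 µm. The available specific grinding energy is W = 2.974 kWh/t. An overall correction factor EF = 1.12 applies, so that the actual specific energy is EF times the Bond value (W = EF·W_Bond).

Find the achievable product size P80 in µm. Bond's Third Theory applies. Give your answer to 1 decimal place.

Bond: W = 10·Wi·(1/√P80 − 1/√F80)
W_Bond = W / EF = 2.974 / 1.12 = 2.6554 kWh/t
P80^-0.5 = F80^-0.5 + W_Bond/(10 Wi)
  = 2.6554/(10·7.7) + 1/√2387 = 0.034485 + 0.020468 = 0.054953
P80 = (1/0.054953)² = 18.1973² = 331.14 µm

P80 = 331.1 µm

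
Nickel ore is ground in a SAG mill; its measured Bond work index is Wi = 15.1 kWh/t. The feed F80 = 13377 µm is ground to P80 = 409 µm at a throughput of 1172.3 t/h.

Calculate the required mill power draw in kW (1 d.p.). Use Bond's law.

P = 7222.4 kW

Bond: W = 10·Wi·(1/√P80 − 1/√F80)
W = 10·15.1·(1/√409 − 1/√13377) = 10·15.1·(0.040801) = 6.1609 kWh/t
Power = W × throughput = 6.1609 kWh/t × 1172.3 t/h = 7222.4 kW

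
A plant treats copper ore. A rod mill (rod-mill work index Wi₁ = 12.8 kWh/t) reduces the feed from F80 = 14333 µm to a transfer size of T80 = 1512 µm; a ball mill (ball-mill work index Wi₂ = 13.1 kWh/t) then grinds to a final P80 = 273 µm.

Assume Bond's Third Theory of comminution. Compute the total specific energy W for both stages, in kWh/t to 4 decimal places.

W = 6.7822 kWh/t

W_Bond = 10·Wi·(1/√P₈₀ − 1/√F₈₀)
Stage 1 (14333→1512 µm, Wi₁=12.8): W₁ = 10·12.8·(0.025717 − 0.008353) = 2.2226 kWh/t
Stage 2 (1512→273 µm, Wi₂=13.1): W₂ = 10·13.1·(0.060523 − 0.025717) = 4.5595 kWh/t
W = W₁ + W₂ = 2.2226 + 4.5595 = 6.7822 kWh/t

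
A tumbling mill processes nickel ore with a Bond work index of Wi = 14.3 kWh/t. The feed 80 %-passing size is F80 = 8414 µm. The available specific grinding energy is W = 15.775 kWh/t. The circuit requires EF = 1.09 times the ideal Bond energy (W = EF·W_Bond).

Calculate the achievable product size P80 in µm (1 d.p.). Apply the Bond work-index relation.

Bond: W = 10·Wi·(1/√P80 − 1/√F80)
W_Bond = W / EF = 15.775 / 1.09 = 14.4725 kWh/t
P80^(−½) = W_Bond/(10 Wi) + F80^(−½)
  = 14.4725/(10·14.3) + 1/√8414 = 0.101206 + 0.010902 = 0.112108
P80 = (1/0.112108)² = 8.9200² = 79.57 µm

P80 = 79.6 µm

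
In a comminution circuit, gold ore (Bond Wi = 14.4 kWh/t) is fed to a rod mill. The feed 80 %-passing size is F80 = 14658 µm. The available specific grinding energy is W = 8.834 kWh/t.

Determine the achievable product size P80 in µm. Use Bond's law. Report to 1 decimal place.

W = 10·Wi·(P80^(-½) − F80^(-½))
⇒ 1/√P80 = W/(10 Wi) + 1/√F80
  = 8.8340/(10·14.4) + 1/√14658 = 0.061347 + 0.008260 = 0.069607
P80 = (1/0.069607)² = 14.3664² = 206.39 µm

P80 = 206.4 µm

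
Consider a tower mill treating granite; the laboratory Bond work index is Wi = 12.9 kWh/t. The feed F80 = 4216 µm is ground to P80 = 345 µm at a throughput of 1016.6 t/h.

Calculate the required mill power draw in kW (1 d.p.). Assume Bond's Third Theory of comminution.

W = 10 Wi (P80^-0.5 − F80^-0.5)
W = 10·12.9·(1/√345 − 1/√4216) = 10·12.9·(0.038437) = 4.9584 kWh/t
P = W·T = 4.9584·1016.6 = 5040.7 kW

P = 5040.7 kW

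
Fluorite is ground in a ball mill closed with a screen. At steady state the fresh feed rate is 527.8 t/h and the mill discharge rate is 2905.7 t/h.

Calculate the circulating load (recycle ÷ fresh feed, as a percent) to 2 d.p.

CL = 450.53 %

M = F + R at steady state, so:
R = M − F = 2905.7 − 527.8 = 2377.9 t/h
CL = 100·R/F = 100·2377.9/527.8 = 450.53 %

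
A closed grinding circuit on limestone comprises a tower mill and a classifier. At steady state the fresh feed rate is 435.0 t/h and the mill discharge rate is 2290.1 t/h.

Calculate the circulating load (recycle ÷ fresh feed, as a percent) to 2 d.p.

Mill node: discharge = fresh + recycle.
R = M − F = 2290.1 − 435.0 = 1855.1 t/h
CL = 100·R/F = 100·1855.1/435.0 = 426.46 %

CL = 426.46 %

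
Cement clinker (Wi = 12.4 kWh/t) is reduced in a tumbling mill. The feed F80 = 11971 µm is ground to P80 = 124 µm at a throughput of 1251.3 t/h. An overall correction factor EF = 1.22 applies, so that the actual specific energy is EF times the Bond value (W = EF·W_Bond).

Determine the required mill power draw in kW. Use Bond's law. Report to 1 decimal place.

W = 10 Wi / √P80 − 10 Wi / √F80
W = 10·12.4·(1/√124 − 1/√11971) = 10·12.4·(0.080663) = 10.0022 kWh/t
Corrected W = EF·W_Bond = 1.22·10.0022 = 12.2027 kWh/t
Mill draw = 12.2027 × 1251.3 = 15269.2 kW

P = 15269.2 kW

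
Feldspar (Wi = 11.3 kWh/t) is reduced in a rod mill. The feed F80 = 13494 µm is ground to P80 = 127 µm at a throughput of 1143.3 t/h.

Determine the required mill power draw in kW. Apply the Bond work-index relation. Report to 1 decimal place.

W = 10 Wi (1/√P80 − 1/√F80)  [Bond]
W = 10·11.3·(1/√127 − 1/√13494) = 10·11.3·(0.080127) = 9.0544 kWh/t
Mill draw = 9.0544 × 1143.3 = 10351.9 kW

P = 10351.9 kW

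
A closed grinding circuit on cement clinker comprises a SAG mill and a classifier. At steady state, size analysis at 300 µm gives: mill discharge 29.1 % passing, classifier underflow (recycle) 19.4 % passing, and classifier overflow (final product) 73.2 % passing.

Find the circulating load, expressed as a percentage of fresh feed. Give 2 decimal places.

CL = 454.64 %

Classifier node, passing 300 µm:
d + r·d = r·u + o → r(d−u) = o−d
r = (73.2 − 29.1)/(29.1 − 19.4) = 44.1/9.7 = 4.5464
CL = 100·r = 454.64 %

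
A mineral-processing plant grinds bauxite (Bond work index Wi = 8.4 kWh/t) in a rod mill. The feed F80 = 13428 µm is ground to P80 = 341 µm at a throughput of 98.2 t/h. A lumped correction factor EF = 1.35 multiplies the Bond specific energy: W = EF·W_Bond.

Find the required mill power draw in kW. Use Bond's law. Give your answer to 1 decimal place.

Bond:  W = 10 Wi (1/√P − 1/√F)
W = 10·8.4·(1/√341 − 1/√13428) = 10·8.4·(0.045523) = 3.8240 kWh/t
Apply correction: 3.8240 × 1.35 = 5.1623 kWh/t
Mill draw = 5.1623 × 98.2 = 506.9 kW

P = 506.9 kW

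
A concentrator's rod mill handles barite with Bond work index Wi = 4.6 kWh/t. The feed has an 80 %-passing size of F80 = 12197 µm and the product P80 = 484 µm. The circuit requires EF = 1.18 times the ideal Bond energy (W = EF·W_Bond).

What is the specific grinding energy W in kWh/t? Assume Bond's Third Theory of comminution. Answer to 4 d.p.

W = 1.9758 kWh/t

Bond:  W = 10 Wi (1/√P − 1/√F)
1/√484 = 0.045455;  1/√12197 = 0.009055
W = 10·4.6·(0.045455 − 0.009055) = 1.6744 kWh/t
W_actual = 1.18 × 1.6744 = 1.9758 kWh/t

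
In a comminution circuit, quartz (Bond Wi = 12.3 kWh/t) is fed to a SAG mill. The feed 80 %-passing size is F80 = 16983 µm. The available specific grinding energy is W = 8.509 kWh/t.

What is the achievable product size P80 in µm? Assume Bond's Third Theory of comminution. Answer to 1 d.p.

P80 = 169.3 µm

W = 10·Wi·[P80^(−½) − F80^(−½)]
⇒ 1/√P80 = W/(10·Wi) + 1/√F80
  = 8.5090/(10·12.3) + 1/√16983 = 0.069179 + 0.007673 = 0.076852
P80 = (1/0.076852)² = 13.0120² = 169.31 µm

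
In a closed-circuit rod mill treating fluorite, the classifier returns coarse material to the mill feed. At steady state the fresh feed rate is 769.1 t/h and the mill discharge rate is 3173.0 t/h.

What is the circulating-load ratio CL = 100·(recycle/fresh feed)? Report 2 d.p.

Steady state: M = F + R.
R = M − F = 3173.0 − 769.1 = 2403.9 t/h
CL = 100·R/F = 100·2403.9/769.1 = 312.56 %

CL = 312.56 %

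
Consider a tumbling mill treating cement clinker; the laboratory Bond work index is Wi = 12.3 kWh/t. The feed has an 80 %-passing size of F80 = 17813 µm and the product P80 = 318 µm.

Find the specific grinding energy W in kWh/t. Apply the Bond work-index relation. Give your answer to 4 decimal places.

W_Bond = 10·Wi·(1/√P₈₀ − 1/√F₈₀)
1/√318 = 0.056077;  1/√17813 = 0.007493
W = 10·12.3·(0.056077 − 0.007493) = 5.9759 kWh/t

W = 5.9759 kWh/t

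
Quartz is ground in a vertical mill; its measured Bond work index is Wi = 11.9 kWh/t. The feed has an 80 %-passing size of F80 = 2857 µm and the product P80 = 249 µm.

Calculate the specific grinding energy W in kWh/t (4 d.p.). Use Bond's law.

Bond:  W = 10 Wi (1/√P − 1/√F)
1/√249 = 0.063372;  1/√2857 = 0.018709
W = 10·11.9·(0.063372 − 0.018709) = 5.3150 kWh/t

W = 5.3150 kWh/t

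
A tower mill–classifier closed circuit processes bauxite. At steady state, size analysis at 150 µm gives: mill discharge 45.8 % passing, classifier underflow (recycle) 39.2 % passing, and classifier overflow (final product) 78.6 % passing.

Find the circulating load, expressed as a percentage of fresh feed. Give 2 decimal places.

CL = 496.97 %

Classifier node, passing 150 µm:
(1+r)d = ru + o → r = (o−d)/(d−u)
r = (78.6 − 45.8)/(45.8 − 39.2) = 32.8/6.6 = 4.9697
CL = 100·r = 496.97 %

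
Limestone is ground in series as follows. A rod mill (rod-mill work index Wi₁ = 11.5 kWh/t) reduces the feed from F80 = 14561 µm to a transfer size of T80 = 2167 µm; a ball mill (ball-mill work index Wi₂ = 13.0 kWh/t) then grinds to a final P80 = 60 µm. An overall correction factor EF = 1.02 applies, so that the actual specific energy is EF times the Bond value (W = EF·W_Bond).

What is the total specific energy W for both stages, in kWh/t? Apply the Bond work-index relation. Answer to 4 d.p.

W_Bond = 10·Wi·(1/√P₈₀ − 1/√F₈₀)
Stage 1 (14561→2167 µm, Wi₁=11.5): W₁ = 10·11.5·(0.021482 − 0.008287) = 1.5174 kWh/t
Stage 2 (2167→60 µm, Wi₂=13.0): W₂ = 10·13.0·(0.129099 − 0.021482) = 13.9903 kWh/t
W = W₁ + W₂ = 1.5174 + 13.9903 = 15.5077 kWh/t
Corrected W = EF·W_Bond = 1.02·15.5077 = 15.8178 kWh/t

W = 15.8178 kWh/t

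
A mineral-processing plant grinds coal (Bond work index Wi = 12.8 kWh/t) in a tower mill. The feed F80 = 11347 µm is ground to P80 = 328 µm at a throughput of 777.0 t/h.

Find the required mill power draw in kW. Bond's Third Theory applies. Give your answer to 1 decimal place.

W_Bond = 10·Wi·(1/√P₈₀ − 1/√F₈₀)
W = 10·12.8·(1/√328 − 1/√11347) = 10·12.8·(0.045828) = 5.8660 kWh/t
Power = W × throughput = 5.8660 kWh/t × 777.0 t/h = 4557.9 kW

P = 4557.9 kW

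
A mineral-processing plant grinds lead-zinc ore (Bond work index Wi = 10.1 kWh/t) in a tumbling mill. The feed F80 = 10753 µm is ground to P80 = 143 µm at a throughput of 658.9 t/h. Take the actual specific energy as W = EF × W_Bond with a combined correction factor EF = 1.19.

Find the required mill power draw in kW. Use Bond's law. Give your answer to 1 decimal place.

W = 10·Wi·(P80^(-½) − F80^(-½))
W = 10·10.1·(1/√143 − 1/√10753) = 10·10.1·(0.073981) = 7.4720 kWh/t
Apply correction: 7.4720 × 1.19 = 8.8917 kWh/t
Power = W × throughput = 8.8917 kWh/t × 658.9 t/h = 5858.8 kW

P = 5858.8 kW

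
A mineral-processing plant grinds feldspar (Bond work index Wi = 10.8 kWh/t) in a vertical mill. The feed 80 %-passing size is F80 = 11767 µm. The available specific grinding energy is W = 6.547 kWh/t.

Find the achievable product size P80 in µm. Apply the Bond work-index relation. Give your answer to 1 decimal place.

Bond: W = 10·Wi·(1/√P80 − 1/√F80)
⇒ 1/√P80 = W/(10 Wi) + 1/√F80
  = 6.5470/(10·10.8) + 1/√11767 = 0.060620 + 0.009219 = 0.069839
P80 = (1/0.069839)² = 14.3186² = 205.02 µm

P80 = 205.0 µm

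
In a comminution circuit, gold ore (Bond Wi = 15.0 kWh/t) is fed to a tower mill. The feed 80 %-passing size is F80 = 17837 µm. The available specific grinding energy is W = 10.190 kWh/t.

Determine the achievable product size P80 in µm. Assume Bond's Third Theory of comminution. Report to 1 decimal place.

W_Bond = 10·Wi·(1/√P₈₀ − 1/√F₈₀)
P80^(−½) = W/(10 Wi) + F80^(−½)
  = 10.1900/(10·15.0) + 1/√17837 = 0.067933 + 0.007488 = 0.075421
P80 = (1/0.075421)² = 13.2589² = 175.80 µm

P80 = 175.8 µm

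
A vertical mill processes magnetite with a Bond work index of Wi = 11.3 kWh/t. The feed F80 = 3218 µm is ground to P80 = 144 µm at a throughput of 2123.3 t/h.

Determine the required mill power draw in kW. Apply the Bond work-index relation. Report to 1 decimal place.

P = 15764.8 kW

W = 10 Wi (P80^-0.5 − F80^-0.5)
W = 10·11.3·(1/√144 − 1/√3218) = 10·11.3·(0.065705) = 7.4247 kWh/t
P_mill = W·ṁ = 7.4247·2123.3 = 15764.8 kW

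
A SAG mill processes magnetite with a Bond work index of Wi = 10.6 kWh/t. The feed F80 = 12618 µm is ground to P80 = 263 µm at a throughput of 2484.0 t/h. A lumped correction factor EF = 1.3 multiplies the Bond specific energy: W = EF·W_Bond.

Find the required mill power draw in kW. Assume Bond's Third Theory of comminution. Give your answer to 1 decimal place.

W = 10·Wi·[P80^(−½) − F80^(−½)]
W = 10·10.6·(1/√263 − 1/√12618) = 10·10.6·(0.052760) = 5.5926 kWh/t
With EF = 1.3: W = 5.5926·1.3 = 7.2704 kWh/t
Power = W × throughput = 7.2704 kWh/t × 2484.0 t/h = 18059.6 kW

P = 18059.6 kW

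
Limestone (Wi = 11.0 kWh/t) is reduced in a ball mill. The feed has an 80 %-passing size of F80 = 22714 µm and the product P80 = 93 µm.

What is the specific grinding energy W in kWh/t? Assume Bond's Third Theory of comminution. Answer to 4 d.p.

W = 10·Wi·(P80^(-½) − F80^(-½))
1/√93 = 0.103695;  1/√22714 = 0.006635
W = 10·11.0·(0.103695 − 0.006635) = 10.6766 kWh/t

W = 10.6766 kWh/t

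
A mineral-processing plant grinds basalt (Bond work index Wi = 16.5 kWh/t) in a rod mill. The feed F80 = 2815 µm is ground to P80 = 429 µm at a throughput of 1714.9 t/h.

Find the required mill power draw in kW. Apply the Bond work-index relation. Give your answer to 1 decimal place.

P = 8328.2 kW

W = 10·Wi·(P80^(-½) − F80^(-½))
W = 10·16.5·(1/√429 − 1/√2815) = 10·16.5·(0.029433) = 4.8564 kWh/t
P_mill = W·ṁ = 4.8564·1714.9 = 8328.2 kW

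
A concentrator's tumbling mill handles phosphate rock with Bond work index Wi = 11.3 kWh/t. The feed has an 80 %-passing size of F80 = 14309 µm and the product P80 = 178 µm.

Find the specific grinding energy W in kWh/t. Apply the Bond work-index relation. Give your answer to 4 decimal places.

W = 7.5251 kWh/t

Bond: W = 10·Wi·(1/√P80 − 1/√F80)
1/√178 = 0.074953;  1/√14309 = 0.008360
W = 10·11.3·(0.074953 − 0.008360) = 7.5251 kWh/t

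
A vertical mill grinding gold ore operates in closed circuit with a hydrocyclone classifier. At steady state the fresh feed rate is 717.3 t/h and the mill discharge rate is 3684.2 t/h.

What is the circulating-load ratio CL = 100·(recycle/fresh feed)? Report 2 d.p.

Steady state: M = F + R.
R = M − F = 3684.2 − 717.3 = 2966.9 t/h
CL = 100·R/F = 100·2966.9/717.3 = 413.62 %

CL = 413.62 %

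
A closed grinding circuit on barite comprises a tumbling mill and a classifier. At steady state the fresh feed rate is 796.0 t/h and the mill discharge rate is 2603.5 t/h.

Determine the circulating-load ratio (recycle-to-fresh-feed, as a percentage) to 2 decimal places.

CL = 227.07 %

Mill node: discharge = fresh + recycle.
R = M − F = 2603.5 − 796.0 = 1807.5 t/h
CL = 100·R/F = 100·1807.5/796.0 = 227.07 %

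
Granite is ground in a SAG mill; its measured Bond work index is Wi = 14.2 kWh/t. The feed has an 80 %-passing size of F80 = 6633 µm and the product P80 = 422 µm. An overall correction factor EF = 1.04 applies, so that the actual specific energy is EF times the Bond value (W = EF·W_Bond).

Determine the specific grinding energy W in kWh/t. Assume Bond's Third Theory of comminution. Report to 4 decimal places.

W = 10 Wi (1/√P80 − 1/√F80)  [Bond]
1/√422 = 0.048679;  1/√6633 = 0.012278
W = 10·14.2·(0.048679 − 0.012278) = 5.1689 kWh/t
Corrected W = EF·W_Bond = 1.04·5.1689 = 5.3757 kWh/t

W = 5.3757 kWh/t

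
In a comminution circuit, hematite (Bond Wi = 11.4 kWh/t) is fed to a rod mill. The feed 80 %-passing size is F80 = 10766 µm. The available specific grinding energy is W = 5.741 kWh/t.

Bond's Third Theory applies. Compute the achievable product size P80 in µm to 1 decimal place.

W = 10 Wi (P80^-0.5 − F80^-0.5)
⇒ 1/√P80 = W/(10 Wi) + 1/√F80
  = 5.7410/(10·11.4) + 1/√10766 = 0.050360 + 0.009638 = 0.059997
P80 = (1/0.059997)² = 16.6674² = 277.80 µm

P80 = 277.8 µm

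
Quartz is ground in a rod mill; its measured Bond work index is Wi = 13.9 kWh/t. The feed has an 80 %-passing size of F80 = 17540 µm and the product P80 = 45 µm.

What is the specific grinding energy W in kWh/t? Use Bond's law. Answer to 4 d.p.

W_Bond = 10·Wi·(1/√P₈₀ − 1/√F₈₀)
1/√45 = 0.149071;  1/√17540 = 0.007551
W = 10·13.9·(0.149071 − 0.007551) = 19.6714 kWh/t

W = 19.6714 kWh/t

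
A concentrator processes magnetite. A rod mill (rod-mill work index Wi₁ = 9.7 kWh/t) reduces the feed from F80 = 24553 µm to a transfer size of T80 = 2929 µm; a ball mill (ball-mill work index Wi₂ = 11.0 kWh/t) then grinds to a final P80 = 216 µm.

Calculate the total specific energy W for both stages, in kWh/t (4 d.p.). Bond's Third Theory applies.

W = 6.6253 kWh/t

W = 10 Wi (P80^-0.5 − F80^-0.5)
Stage 1 (24553→2929 µm, Wi₁=9.7): W₁ = 10·9.7·(0.018477 − 0.006382) = 1.1733 kWh/t
Stage 2 (2929→216 µm, Wi₂=11.0): W₂ = 10·11.0·(0.068041 − 0.018477) = 5.4520 kWh/t
W = W₁ + W₂ = 1.1733 + 5.4520 = 6.6253 kWh/t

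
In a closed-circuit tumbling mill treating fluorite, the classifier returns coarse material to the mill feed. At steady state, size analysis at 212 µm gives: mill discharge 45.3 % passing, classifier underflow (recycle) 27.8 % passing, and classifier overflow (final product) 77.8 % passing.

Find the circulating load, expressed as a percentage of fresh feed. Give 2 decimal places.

CL = 185.71 %

Two-product formula at 212 µm:
d + r·d = r·u + o → r(d−u) = o−d
r = (77.8 − 45.3)/(45.3 − 27.8) = 32.5/17.5 = 1.8571
CL = 100·r = 185.71 %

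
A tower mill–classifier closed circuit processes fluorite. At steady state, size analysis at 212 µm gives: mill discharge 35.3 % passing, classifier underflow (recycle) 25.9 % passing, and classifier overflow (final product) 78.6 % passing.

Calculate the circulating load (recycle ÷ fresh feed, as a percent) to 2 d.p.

Balance %-passing 212 µm (r = R/F):
d + r·d = r·u + o → r(d−u) = o−d
r = (78.6 − 35.3)/(35.3 − 25.9) = 43.3/9.4 = 4.6064
CL = 100·r = 460.64 %

CL = 460.64 %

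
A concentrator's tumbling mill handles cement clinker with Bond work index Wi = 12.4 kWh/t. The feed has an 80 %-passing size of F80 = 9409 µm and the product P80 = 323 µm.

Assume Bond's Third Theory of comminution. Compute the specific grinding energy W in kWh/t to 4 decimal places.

W = 5.6212 kWh/t

Bond: W = 10·Wi·(1/√P80 − 1/√F80)
1/√323 = 0.055641;  1/√9409 = 0.010309
W = 10·12.4·(0.055641 − 0.010309) = 5.6212 kWh/t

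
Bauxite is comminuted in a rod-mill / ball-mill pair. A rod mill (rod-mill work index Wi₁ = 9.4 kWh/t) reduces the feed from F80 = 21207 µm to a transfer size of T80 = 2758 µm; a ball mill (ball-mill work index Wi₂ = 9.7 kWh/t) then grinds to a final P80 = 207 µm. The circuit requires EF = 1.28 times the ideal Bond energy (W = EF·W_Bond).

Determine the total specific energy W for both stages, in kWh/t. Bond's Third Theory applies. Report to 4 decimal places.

W = 7.7304 kWh/t

W = 10 Wi (1/√P80 − 1/√F80)  [Bond]
Stage 1 (21207→2758 µm, Wi₁=9.4): W₁ = 10·9.4·(0.019042 − 0.006867) = 1.1444 kWh/t
Stage 2 (2758→207 µm, Wi₂=9.7): W₂ = 10·9.7·(0.069505 − 0.019042) = 4.8949 kWh/t
W = W₁ + W₂ = 1.1444 + 4.8949 = 6.0394 kWh/t
Apply correction: 6.0394 × 1.28 = 7.7304 kWh/t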